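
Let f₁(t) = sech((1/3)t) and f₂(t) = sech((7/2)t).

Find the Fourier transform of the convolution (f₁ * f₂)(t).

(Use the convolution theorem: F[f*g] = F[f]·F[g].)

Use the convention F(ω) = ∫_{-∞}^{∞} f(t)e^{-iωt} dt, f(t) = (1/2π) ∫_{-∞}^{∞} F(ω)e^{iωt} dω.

F[f₁*f₂](ω) = \frac{6 \pi^{2}}{7 \cosh{\left(\frac{\pi \omega}{7} \right)} \cosh{\left(\frac{3 \pi \omega}{2} \right)}}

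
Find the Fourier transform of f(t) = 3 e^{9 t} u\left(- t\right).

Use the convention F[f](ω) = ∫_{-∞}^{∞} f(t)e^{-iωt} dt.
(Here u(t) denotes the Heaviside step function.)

F(ω) = - \frac{3}{i \omega - 9}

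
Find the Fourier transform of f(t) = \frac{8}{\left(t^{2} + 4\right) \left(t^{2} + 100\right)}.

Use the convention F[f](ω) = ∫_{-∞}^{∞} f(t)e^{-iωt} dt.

F(ω) = \frac{\pi \left(5 e^{8 \left|{\omega}\right|} - 1\right) e^{- 10 \left|{\omega}\right|}}{120}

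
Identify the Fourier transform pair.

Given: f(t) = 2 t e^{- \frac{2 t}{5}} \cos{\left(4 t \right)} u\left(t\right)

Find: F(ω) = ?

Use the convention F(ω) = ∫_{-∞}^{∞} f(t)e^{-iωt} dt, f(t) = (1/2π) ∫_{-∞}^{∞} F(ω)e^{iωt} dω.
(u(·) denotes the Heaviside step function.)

F(ω) = \frac{50 \left(\left(5 i \omega + 2\right)^{2} - 400\right)}{\left(\left(5 i \omega + 2\right)^{2} + 400\right)^{2}}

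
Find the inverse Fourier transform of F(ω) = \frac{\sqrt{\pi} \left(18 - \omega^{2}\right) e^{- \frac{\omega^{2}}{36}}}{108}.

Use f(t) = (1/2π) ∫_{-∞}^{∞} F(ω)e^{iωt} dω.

f(t) = 9 t^{2} e^{- 9 t^{2}}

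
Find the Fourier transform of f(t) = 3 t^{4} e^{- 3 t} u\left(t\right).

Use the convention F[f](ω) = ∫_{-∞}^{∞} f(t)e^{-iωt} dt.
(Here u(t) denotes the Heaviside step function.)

F(ω) = \frac{72}{\left(i \omega + 3\right)^{5}}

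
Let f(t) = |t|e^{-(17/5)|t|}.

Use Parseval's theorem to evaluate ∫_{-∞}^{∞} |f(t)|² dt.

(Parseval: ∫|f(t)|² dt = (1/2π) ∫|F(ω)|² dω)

∫|f(t)|² dt = \frac{125}{9826}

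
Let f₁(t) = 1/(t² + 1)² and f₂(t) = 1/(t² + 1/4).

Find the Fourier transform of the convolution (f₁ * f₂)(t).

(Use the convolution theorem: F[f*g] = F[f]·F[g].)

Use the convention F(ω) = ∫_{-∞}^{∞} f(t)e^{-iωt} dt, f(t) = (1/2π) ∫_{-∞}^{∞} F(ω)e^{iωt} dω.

F[f₁*f₂](ω) = \pi^{2} \left(\left|{\omega}\right| + 1\right) e^{- \frac{3 \left|{\omega}\right|}{2}}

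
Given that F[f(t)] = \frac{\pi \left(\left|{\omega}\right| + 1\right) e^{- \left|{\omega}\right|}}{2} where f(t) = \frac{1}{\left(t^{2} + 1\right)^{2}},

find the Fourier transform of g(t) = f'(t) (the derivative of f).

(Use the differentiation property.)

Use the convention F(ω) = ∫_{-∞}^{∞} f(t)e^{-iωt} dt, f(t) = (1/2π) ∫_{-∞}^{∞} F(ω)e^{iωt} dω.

F[g](ω) = \frac{i \pi \omega \left(\left|{\omega}\right| + 1\right) e^{- \left|{\omega}\right|}}{2}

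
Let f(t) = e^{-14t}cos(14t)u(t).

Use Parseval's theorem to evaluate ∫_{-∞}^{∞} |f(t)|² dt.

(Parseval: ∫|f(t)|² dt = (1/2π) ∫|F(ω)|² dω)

∫|f(t)|² dt = \frac{3}{112}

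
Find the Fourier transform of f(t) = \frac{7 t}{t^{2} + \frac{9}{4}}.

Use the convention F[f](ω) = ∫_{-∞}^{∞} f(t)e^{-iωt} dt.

F(ω) = - 7 i \pi e^{- \frac{3 \left|{\omega}\right|}{2}} \operatorname{sign}{\left(\omega \right)}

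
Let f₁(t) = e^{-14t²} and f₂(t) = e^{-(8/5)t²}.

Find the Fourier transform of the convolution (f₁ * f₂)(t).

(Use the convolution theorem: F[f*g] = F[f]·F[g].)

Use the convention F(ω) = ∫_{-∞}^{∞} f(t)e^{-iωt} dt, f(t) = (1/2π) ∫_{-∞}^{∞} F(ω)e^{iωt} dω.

F[f₁*f₂](ω) = \frac{\sqrt{35} \pi e^{- \frac{39 \omega^{2}}{224}}}{28}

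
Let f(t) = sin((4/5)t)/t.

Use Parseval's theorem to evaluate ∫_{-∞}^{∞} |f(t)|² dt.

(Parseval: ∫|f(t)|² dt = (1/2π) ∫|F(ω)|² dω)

∫|f(t)|² dt = \frac{4 \pi}{5}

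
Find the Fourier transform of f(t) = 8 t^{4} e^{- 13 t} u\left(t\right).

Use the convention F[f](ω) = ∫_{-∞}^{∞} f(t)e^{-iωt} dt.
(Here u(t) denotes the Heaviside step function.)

F(ω) = \frac{192}{\left(i \omega + 13\right)^{5}}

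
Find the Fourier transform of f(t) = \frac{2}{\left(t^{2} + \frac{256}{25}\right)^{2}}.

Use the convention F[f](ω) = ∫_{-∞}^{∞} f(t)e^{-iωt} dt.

F(ω) = \frac{25 \pi \left(16 \left|{\omega}\right| + 5\right) e^{- \frac{16 \left|{\omega}\right|}{5}}}{4096}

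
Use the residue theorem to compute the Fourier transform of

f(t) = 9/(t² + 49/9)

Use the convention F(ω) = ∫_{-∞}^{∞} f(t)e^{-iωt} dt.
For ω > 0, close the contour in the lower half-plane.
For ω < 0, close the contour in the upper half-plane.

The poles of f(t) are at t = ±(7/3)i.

Let g(z) = f(z)e^{-iωz}; for large |z| the factor e^{-iωz} decays in the lower half-plane when ω > 0 and in the upper half-plane when ω < 0.

Case ω > 0 (lower half-plane, clockwise contour ⇒ F(ω) = -2πi·ΣRes):
  Res_{z = - \frac{7 i}{3}} g(z) = \frac{27 i e^{- \frac{7 \omega}{3}}}{14}
  F(ω) = -2πi·ΣRes = \frac{27 \pi e^{- \frac{7 \omega}{3}}}{7}

Case ω < 0 (upper half-plane, counterclockwise contour ⇒ F(ω) = +2πi·ΣRes):
  Res_{z = \frac{7 i}{3}} g(z) = - \frac{27 i e^{\frac{7 \omega}{3}}}{14}
  F(ω) = 2πi·ΣRes = \frac{27 \pi e^{\frac{7 \omega}{3}}}{7}

Both cases combine into a single formula in |ω|:

F(ω) = \frac{27 \pi e^{- \frac{7 \left|{\omega}\right|}{3}}}{7}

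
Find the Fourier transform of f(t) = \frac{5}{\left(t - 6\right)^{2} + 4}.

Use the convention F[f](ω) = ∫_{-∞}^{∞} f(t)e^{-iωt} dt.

F(ω) = \frac{5 \pi e^{- 6 i \omega - 2 \left|{\omega}\right|}}{2}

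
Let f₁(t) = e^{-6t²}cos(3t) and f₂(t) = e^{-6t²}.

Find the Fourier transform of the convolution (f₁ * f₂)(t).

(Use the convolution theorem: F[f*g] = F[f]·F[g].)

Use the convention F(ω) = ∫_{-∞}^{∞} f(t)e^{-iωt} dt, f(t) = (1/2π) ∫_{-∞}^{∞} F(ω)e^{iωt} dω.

F[f₁*f₂](ω) = \frac{\pi \left(e^{\frac{\omega}{2}} + 1\right) e^{- \frac{\omega^{2}}{12} - \frac{\omega}{4} - \frac{3}{8}}}{12}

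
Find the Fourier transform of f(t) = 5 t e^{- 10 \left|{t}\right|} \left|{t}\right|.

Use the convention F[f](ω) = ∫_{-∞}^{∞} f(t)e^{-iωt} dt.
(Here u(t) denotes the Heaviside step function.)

F(ω) = \frac{20 i \omega \left(\omega^{2} - 300\right)}{\left(\omega^{2} + 100\right)^{3}}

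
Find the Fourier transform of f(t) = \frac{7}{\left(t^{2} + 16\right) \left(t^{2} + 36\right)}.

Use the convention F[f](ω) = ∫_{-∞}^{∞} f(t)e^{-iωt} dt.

F(ω) = \frac{7 \pi \left(3 e^{2 \left|{\omega}\right|} - 2\right) e^{- 6 \left|{\omega}\right|}}{240}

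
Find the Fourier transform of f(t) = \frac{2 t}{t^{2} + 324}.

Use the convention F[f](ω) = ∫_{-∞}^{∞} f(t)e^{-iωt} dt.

F(ω) = - 2 i \pi e^{- 18 \left|{\omega}\right|} \operatorname{sign}{\left(\omega \right)}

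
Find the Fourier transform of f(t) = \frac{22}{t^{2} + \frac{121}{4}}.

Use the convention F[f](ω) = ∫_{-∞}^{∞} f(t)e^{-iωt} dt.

F(ω) = 4 \pi e^{- \frac{11 \left|{\omega}\right|}{2}}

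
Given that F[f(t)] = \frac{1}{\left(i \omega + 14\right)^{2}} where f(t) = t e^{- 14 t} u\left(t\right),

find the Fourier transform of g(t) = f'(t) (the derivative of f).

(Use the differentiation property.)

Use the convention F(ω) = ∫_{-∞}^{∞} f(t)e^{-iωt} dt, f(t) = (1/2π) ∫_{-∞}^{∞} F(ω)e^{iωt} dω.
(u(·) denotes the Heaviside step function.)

F[g](ω) = \frac{i \omega}{\left(i \omega + 14\right)^{2}}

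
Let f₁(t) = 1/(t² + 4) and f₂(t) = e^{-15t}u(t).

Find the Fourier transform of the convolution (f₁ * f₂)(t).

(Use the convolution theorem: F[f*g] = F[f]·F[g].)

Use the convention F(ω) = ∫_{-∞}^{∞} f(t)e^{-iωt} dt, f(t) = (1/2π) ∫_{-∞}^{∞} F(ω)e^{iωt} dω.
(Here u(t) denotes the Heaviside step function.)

F[f₁*f₂](ω) = \frac{\pi e^{- 2 \left|{\omega}\right|}}{2 \left(i \omega + 15\right)}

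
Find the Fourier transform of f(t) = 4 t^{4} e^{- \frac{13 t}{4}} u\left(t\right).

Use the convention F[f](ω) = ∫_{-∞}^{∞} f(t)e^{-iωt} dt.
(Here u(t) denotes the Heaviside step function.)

F(ω) = \frac{98304}{\left(4 i \omega + 13\right)^{5}}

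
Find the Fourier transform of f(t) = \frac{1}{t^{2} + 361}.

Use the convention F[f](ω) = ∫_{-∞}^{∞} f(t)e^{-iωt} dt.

F(ω) = \frac{\pi e^{- 19 \left|{\omega}\right|}}{19}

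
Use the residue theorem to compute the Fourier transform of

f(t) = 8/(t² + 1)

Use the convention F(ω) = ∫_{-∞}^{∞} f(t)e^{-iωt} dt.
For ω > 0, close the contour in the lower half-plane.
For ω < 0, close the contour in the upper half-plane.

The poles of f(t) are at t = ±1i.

Let g(z) = f(z)e^{-iωz}; for large |z| the factor e^{-iωz} decays in the lower half-plane when ω > 0 and in the upper half-plane when ω < 0.

Case ω > 0 (lower half-plane, clockwise contour ⇒ F(ω) = -2πi·ΣRes):
  Res_{z = - i} g(z) = 4 i e^{- \omega}
  F(ω) = -2πi·ΣRes = 8 \pi e^{- \omega}

Case ω < 0 (upper half-plane, counterclockwise contour ⇒ F(ω) = +2πi·ΣRes):
  Res_{z = i} g(z) = - 4 i e^{\omega}
  F(ω) = 2πi·ΣRes = 8 \pi e^{\omega}

Both cases combine into a single formula in |ω|:

F(ω) = 8 \pi e^{- \left|{\omega}\right|}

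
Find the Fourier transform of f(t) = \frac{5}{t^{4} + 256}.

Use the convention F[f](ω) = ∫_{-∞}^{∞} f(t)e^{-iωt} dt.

F(ω) = \frac{5 \pi e^{- 2 \sqrt{2} \left|{\omega}\right|} \sin{\left(2 \sqrt{2} \left|{\omega}\right| + \frac{\pi}{4} \right)}}{64}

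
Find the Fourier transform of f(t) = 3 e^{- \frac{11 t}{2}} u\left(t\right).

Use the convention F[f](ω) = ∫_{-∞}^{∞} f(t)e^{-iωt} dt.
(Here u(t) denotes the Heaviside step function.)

F(ω) = \frac{6}{2 i \omega + 11}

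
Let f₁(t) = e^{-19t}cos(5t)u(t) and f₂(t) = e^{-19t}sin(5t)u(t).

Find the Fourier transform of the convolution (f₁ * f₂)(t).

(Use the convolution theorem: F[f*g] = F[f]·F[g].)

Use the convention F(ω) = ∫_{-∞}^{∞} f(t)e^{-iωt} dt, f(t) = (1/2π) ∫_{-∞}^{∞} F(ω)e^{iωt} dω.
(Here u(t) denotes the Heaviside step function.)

F[f₁*f₂](ω) = \frac{5 \left(i \omega + 19\right)}{\left(\left(i \omega + 19\right)^{2} + 25\right)^{2}}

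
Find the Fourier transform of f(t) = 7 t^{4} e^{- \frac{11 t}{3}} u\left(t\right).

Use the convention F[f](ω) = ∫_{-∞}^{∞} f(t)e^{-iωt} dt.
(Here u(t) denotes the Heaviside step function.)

F(ω) = \frac{40824}{\left(3 i \omega + 11\right)^{5}}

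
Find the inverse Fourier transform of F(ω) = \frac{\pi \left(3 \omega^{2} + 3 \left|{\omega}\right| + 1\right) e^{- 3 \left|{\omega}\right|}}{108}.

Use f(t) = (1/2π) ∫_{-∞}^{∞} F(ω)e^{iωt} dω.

f(t) = \frac{6}{\left(t^{2} + 9\right)^{3}}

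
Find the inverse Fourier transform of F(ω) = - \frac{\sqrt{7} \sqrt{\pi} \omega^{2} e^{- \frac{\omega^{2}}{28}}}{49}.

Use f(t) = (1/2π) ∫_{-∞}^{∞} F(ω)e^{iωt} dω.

f(t) = \left(28 t^{2} - 2\right) e^{- 7 t^{2}}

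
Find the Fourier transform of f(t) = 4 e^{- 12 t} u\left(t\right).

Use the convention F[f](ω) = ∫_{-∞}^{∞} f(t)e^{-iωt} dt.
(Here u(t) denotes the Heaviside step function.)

F(ω) = \frac{4}{i \omega + 12}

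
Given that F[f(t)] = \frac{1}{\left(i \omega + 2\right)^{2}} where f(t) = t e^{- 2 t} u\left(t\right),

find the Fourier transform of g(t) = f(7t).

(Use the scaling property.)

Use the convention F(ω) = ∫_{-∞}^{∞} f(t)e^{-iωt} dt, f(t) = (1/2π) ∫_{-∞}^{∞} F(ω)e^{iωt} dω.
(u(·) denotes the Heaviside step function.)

F[g](ω) = \frac{7}{\left(i \omega + 14\right)^{2}}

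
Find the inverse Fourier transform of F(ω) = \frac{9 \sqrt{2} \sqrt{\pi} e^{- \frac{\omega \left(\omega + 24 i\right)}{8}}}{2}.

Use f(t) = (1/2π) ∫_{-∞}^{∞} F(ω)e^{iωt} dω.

f(t) = 9 e^{- 2 \left(t - 3\right)^{2}}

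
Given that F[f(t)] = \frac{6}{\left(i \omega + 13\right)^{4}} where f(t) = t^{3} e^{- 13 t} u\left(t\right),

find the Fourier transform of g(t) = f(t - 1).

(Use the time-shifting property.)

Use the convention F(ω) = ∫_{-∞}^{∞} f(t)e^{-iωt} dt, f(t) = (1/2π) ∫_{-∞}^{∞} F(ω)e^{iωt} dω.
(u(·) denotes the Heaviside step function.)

F[g](ω) = \frac{6 e^{- i \omega}}{\left(i \omega + 13\right)^{4}}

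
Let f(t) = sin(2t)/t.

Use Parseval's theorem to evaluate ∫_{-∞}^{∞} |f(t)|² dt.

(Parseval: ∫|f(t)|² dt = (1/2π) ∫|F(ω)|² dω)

∫|f(t)|² dt = 2 \pi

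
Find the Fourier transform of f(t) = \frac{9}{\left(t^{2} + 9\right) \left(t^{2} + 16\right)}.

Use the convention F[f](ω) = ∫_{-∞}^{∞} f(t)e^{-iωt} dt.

F(ω) = \frac{3 \pi \left(4 e^{\left|{\omega}\right|} - 3\right) e^{- 4 \left|{\omega}\right|}}{28}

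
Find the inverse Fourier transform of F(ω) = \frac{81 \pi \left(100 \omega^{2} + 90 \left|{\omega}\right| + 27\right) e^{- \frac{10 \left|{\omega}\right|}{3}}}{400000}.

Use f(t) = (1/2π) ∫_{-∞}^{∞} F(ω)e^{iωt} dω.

f(t) = \frac{6}{\left(t^{2} + \frac{100}{9}\right)^{3}}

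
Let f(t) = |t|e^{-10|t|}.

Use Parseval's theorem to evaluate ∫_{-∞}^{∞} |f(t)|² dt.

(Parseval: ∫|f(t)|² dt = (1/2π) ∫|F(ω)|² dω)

∫|f(t)|² dt = \frac{1}{2000}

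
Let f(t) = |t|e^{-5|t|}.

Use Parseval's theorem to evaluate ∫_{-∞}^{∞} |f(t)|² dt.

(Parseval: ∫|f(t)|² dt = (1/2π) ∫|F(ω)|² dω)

∫|f(t)|² dt = \frac{1}{250}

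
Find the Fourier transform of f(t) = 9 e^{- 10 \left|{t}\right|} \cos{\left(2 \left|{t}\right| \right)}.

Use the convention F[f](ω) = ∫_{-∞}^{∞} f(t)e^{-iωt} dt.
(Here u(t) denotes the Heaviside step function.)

F(ω) = \frac{180 \left(\omega^{2} + 104\right)}{\omega^{4} + 192 \omega^{2} + 10816}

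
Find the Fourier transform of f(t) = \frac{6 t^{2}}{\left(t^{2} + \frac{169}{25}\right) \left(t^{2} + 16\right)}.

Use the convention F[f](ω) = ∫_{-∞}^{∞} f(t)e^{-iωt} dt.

F(ω) = \frac{200 \pi e^{- 4 \left|{\omega}\right|}}{77} - \frac{130 \pi e^{- \frac{13 \left|{\omega}\right|}{5}}}{77}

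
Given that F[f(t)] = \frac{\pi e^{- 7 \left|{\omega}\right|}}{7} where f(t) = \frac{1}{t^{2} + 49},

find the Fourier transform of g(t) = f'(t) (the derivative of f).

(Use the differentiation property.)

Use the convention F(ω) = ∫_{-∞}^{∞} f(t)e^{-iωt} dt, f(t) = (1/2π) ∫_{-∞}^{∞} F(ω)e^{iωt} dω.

F[g](ω) = \frac{i \pi \omega e^{- 7 \left|{\omega}\right|}}{7}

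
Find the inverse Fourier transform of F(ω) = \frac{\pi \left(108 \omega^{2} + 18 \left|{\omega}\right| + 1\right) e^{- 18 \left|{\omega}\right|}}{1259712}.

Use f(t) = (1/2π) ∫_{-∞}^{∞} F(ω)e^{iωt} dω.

f(t) = \frac{4}{\left(t^{2} + 324\right)^{3}}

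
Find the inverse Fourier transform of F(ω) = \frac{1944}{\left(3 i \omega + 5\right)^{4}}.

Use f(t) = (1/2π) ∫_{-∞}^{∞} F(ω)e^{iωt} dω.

f(t) = 4 t^{3} e^{- \frac{5 t}{3}} u\left(t\right)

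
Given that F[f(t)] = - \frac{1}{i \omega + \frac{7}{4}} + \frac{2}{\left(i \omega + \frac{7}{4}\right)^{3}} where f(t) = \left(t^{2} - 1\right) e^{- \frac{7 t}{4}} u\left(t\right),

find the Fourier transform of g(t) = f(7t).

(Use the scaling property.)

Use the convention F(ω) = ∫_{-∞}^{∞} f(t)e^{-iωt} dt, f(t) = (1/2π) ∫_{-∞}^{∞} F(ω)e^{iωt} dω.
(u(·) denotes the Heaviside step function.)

F[g](ω) = \frac{4 \left(6272 i \omega - \left(4 i \omega + 49\right)^{3} + 76832\right)}{\left(4 i \omega + 49\right)^{4}}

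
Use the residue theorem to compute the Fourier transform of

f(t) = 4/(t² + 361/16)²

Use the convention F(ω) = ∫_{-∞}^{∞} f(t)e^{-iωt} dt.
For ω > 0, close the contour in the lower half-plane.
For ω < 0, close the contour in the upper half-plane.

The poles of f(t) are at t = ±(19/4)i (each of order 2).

Let g(z) = f(z)e^{-iωz}; for large |z| the factor e^{-iωz} decays in the lower half-plane when ω > 0 and in the upper half-plane when ω < 0.

Case ω > 0 (lower half-plane, clockwise contour ⇒ F(ω) = -2πi·ΣRes):
  Res_{z = - \frac{19 i}{4}} g(z) = \frac{16 i \left(19 \omega + 4\right) e^{- \frac{19 \omega}{4}}}{6859} (pole of order 2)
  F(ω) = -2πi·ΣRes = \frac{32 \pi \left(19 \omega + 4\right) e^{- \frac{19 \omega}{4}}}{6859}

Case ω < 0 (upper half-plane, counterclockwise contour ⇒ F(ω) = +2πi·ΣRes):
  Res_{z = \frac{19 i}{4}} g(z) = \frac{16 i \left(19 \omega - 4\right) e^{\frac{19 \omega}{4}}}{6859} (pole of order 2)
  F(ω) = 2πi·ΣRes = \frac{32 \pi \left(4 - 19 \omega\right) e^{\frac{19 \omega}{4}}}{6859}

Both cases combine into a single formula in |ω|:

F(ω) = \frac{32 \pi \left(19 \left|{\omega}\right| + 4\right) e^{- \frac{19 \left|{\omega}\right|}{4}}}{6859}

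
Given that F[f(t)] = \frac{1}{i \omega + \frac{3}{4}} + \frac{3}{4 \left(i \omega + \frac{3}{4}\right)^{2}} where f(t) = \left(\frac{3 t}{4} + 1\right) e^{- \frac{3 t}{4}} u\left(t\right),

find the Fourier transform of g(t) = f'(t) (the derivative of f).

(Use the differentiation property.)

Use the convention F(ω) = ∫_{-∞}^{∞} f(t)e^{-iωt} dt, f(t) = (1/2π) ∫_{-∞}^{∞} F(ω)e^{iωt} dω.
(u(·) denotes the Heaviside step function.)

F[g](ω) = \frac{8 \omega \left(2 \omega - 3 i\right)}{16 \omega^{2} - 24 i \omega - 9}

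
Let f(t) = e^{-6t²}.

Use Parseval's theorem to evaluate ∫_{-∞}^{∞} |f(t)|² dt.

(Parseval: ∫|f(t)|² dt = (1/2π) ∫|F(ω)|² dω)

∫|f(t)|² dt = \frac{\sqrt{3} \sqrt{\pi}}{6}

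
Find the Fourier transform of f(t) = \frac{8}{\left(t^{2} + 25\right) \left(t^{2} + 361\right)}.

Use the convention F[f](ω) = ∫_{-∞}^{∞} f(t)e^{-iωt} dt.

F(ω) = \frac{\pi \left(19 e^{14 \left|{\omega}\right|} - 5\right) e^{- 19 \left|{\omega}\right|}}{3990}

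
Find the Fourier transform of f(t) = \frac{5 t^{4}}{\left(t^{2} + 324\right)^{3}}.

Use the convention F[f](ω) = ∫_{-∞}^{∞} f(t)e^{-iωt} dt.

F(ω) = \frac{5 \pi \left(108 \omega^{2} - 30 \left|{\omega}\right| + 1\right) e^{- 18 \left|{\omega}\right|}}{48}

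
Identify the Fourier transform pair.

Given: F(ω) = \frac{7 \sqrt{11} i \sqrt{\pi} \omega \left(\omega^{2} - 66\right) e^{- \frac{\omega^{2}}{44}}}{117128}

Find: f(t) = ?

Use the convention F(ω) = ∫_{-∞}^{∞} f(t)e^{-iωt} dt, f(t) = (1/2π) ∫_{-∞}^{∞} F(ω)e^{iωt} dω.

f(t) = 7 t^{3} e^{- 11 t^{2}}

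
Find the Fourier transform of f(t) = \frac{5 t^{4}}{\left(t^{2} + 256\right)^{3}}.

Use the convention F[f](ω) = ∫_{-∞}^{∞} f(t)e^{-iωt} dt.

F(ω) = \frac{5 \pi \left(256 \omega^{2} - 80 \left|{\omega}\right| + 3\right) e^{- 16 \left|{\omega}\right|}}{128}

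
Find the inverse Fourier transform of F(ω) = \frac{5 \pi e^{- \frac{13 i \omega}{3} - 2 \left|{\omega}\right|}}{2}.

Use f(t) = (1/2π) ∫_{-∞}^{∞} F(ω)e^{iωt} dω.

f(t) = \frac{5}{\left(t - \frac{13}{3}\right)^{2} + 4}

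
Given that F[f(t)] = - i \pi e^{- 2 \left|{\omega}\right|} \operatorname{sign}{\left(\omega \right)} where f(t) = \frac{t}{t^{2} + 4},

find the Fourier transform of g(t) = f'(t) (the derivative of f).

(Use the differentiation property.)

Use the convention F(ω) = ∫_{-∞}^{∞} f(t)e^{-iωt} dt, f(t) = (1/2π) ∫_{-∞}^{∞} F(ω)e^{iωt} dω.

F[g](ω) = \pi \omega e^{- 2 \left|{\omega}\right|} \operatorname{sign}{\left(\omega \right)}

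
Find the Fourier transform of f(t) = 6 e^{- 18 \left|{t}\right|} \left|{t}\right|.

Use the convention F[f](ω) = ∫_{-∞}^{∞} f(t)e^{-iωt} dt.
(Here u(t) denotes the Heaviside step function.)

F(ω) = \frac{12 \left(324 - \omega^{2}\right)}{\left(\omega^{2} + 324\right)^{2}}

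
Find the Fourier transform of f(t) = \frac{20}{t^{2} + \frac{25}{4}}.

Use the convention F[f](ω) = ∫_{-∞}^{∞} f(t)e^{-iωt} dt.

F(ω) = 8 \pi e^{- \frac{5 \left|{\omega}\right|}{2}}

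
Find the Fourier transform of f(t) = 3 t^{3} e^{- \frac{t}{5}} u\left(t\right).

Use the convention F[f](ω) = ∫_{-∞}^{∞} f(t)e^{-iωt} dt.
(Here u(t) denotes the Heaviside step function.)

F(ω) = \frac{11250}{\left(5 i \omega + 1\right)^{4}}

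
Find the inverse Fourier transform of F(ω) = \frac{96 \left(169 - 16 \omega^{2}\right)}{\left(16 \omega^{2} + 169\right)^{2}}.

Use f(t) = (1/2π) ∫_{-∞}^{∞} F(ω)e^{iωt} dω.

f(t) = 3 e^{- \frac{13 \left|{t}\right|}{4}} \left|{t}\right|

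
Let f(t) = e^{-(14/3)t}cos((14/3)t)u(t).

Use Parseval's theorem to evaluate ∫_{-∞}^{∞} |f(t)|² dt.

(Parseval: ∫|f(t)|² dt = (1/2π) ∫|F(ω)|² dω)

∫|f(t)|² dt = \frac{9}{112}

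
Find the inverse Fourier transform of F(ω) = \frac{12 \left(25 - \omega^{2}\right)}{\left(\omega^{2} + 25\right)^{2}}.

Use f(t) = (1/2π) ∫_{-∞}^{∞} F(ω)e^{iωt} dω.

f(t) = 6 e^{- 5 \left|{t}\right|} \left|{t}\right|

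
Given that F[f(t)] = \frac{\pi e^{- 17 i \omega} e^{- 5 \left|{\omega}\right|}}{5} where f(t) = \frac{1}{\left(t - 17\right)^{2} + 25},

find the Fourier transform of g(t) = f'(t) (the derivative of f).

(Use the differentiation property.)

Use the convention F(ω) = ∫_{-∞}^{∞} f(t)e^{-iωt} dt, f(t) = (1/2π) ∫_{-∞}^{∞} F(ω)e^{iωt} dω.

F[g](ω) = \frac{i \pi \omega e^{- 17 i \omega - 5 \left|{\omega}\right|}}{5}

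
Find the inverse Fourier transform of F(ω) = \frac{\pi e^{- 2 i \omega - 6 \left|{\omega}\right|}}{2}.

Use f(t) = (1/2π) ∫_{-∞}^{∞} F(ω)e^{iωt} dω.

f(t) = \frac{3}{\left(t - 2\right)^{2} + 36}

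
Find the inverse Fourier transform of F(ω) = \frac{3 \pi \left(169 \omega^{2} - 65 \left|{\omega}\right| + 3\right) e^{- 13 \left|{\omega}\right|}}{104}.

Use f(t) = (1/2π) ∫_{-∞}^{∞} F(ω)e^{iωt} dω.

f(t) = \frac{3 t^{4}}{\left(t^{2} + 169\right)^{3}}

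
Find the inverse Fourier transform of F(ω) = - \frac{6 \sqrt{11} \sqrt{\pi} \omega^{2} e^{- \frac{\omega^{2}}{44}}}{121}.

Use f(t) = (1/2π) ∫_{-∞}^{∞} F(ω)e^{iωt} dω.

f(t) = 6 \left(44 t^{2} - 2\right) e^{- 11 t^{2}}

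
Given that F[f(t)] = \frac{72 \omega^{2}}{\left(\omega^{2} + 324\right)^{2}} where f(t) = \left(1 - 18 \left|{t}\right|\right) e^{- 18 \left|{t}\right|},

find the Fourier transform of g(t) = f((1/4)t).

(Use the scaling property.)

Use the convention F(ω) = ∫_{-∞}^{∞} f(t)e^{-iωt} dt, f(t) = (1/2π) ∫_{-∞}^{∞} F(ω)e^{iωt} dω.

F[g](ω) = \frac{288 \omega^{2}}{\left(4 \omega^{2} + 81\right)^{2}}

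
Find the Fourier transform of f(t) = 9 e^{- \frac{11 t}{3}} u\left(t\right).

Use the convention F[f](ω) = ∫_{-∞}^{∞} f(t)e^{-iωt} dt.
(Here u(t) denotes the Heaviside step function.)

F(ω) = \frac{27}{3 i \omega + 11}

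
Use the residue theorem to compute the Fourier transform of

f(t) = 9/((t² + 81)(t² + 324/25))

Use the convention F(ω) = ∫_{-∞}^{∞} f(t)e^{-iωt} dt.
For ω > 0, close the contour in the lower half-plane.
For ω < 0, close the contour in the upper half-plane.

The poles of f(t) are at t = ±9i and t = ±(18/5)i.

Let g(z) = f(z)e^{-iωz}; for large |z| the factor e^{-iωz} decays in the lower half-plane when ω > 0 and in the upper half-plane when ω < 0.

Case ω > 0 (lower half-plane, clockwise contour ⇒ F(ω) = -2πi·ΣRes):
  Res_{z = - 9 i} g(z) = - \frac{25 i e^{- 9 \omega}}{3402}
  Res_{z = - \frac{18 i}{5}} g(z) = \frac{125 i e^{- \frac{18 \omega}{5}}}{6804}
  F(ω) = -2πi·ΣRes = - \frac{25 \pi e^{- 9 \omega}}{1701} + \frac{125 \pi e^{- \frac{18 \omega}{5}}}{3402}

Case ω < 0 (upper half-plane, counterclockwise contour ⇒ F(ω) = +2πi·ΣRes):
  Res_{z = 9 i} g(z) = \frac{25 i e^{9 \omega}}{3402}
  Res_{z = \frac{18 i}{5}} g(z) = - \frac{125 i e^{\frac{18 \omega}{5}}}{6804}
  F(ω) = 2πi·ΣRes = \frac{25 \pi \left(5 e^{\frac{18 \omega}{5}} - 2 e^{9 \omega}\right)}{3402}

Both cases combine into a single formula in |ω|:

F(ω) = - \frac{25 \pi e^{- 9 \left|{\omega}\right|}}{1701} + \frac{125 \pi e^{- \frac{18 \left|{\omega}\right|}{5}}}{3402}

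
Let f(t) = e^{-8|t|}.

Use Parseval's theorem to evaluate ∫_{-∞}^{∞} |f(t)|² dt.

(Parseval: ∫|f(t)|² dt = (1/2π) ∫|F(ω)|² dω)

∫|f(t)|² dt = \frac{1}{8}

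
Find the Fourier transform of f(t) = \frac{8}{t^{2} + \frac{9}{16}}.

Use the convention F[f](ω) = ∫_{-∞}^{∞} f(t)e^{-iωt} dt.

F(ω) = \frac{32 \pi e^{- \frac{3 \left|{\omega}\right|}{4}}}{3}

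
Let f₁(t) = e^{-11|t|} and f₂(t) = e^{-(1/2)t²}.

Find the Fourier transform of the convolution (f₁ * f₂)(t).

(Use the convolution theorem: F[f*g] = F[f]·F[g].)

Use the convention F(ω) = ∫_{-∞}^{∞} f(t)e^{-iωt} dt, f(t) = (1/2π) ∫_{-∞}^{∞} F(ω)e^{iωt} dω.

F[f₁*f₂](ω) = \frac{22 \sqrt{2} \sqrt{\pi} e^{- \frac{\omega^{2}}{2}}}{\omega^{2} + 121}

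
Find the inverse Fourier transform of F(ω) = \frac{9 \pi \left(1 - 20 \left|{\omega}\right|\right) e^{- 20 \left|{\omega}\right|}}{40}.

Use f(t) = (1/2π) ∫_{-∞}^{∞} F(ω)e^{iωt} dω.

f(t) = \frac{9 t^{2}}{\left(t^{2} + 400\right)^{2}}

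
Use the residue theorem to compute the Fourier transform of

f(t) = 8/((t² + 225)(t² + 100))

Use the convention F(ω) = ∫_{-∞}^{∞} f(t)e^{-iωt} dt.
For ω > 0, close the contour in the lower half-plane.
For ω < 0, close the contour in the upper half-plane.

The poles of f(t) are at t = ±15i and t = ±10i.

Let g(z) = f(z)e^{-iωz}; for large |z| the factor e^{-iωz} decays in the lower half-plane when ω > 0 and in the upper half-plane when ω < 0.

Case ω > 0 (lower half-plane, clockwise contour ⇒ F(ω) = -2πi·ΣRes):
  Res_{z = - 15 i} g(z) = - \frac{4 i e^{- 15 \omega}}{1875}
  Res_{z = - 10 i} g(z) = \frac{2 i e^{- 10 \omega}}{625}
  F(ω) = -2πi·ΣRes = \frac{4 \pi \left(3 e^{5 \omega} - 2\right) e^{- 15 \omega}}{1875}

Case ω < 0 (upper half-plane, counterclockwise contour ⇒ F(ω) = +2πi·ΣRes):
  Res_{z = 15 i} g(z) = \frac{4 i e^{15 \omega}}{1875}
  Res_{z = 10 i} g(z) = - \frac{2 i e^{10 \omega}}{625}
  F(ω) = 2πi·ΣRes = \frac{4 \pi \left(3 - 2 e^{5 \omega}\right) e^{10 \omega}}{1875}

Both cases combine into a single formula in |ω|:

F(ω) = \frac{4 \pi \left(3 e^{5 \left|{\omega}\right|} - 2\right) e^{- 15 \left|{\omega}\right|}}{1875}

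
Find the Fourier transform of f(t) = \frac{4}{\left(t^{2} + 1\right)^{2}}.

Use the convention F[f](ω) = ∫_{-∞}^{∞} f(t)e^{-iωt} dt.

F(ω) = 2 \pi \left(\left|{\omega}\right| + 1\right) e^{- \left|{\omega}\right|}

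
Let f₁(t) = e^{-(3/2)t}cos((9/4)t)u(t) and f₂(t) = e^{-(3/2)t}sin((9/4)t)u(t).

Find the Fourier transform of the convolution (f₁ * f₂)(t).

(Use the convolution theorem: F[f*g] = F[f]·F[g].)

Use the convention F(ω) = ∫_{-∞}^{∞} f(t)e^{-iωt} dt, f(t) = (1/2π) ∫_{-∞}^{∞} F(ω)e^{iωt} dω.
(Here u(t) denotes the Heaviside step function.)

F[f₁*f₂](ω) = \frac{288 \left(2 i \omega + 3\right)}{\left(4 \left(2 i \omega + 3\right)^{2} + 81\right)^{2}}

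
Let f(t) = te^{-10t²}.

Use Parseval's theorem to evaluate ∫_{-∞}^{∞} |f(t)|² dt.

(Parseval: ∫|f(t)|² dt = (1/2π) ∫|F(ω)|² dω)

∫|f(t)|² dt = \frac{\sqrt{5} \sqrt{\pi}}{400}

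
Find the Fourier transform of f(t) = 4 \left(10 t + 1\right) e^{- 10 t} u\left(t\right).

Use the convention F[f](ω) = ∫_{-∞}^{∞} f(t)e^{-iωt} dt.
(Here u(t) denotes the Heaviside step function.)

F(ω) = \frac{4 \left(- i \omega - 20\right)}{\omega^{2} - 20 i \omega - 100}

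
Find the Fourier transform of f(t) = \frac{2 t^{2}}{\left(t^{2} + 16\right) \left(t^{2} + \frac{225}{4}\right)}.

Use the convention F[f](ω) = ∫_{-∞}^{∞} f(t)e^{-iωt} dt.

F(ω) = - \frac{32 \pi e^{- 4 \left|{\omega}\right|}}{161} + \frac{60 \pi e^{- \frac{15 \left|{\omega}\right|}{2}}}{161}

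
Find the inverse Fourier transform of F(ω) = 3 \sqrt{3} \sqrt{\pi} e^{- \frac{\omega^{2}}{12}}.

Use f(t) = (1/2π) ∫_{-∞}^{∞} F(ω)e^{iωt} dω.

f(t) = 9 e^{- 3 t^{2}}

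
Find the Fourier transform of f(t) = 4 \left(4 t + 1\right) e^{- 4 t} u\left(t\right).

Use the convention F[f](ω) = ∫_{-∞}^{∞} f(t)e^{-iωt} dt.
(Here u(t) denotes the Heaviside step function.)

F(ω) = \frac{4 \left(- i \omega - 8\right)}{\omega^{2} - 8 i \omega - 16}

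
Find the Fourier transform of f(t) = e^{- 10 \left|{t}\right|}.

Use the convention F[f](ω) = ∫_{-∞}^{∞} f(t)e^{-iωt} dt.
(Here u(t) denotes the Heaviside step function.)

F(ω) = \frac{20}{\omega^{2} + 100}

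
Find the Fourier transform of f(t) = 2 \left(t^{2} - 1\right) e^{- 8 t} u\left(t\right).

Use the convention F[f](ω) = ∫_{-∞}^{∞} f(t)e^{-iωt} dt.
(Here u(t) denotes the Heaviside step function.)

F(ω) = \frac{2 \left(2 i \omega - \left(i \omega + 8\right)^{3} + 16\right)}{\left(i \omega + 8\right)^{4}}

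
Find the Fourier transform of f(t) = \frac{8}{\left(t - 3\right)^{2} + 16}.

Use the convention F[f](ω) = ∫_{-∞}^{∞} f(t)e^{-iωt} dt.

F(ω) = 2 \pi e^{- 3 i \omega - 4 \left|{\omega}\right|}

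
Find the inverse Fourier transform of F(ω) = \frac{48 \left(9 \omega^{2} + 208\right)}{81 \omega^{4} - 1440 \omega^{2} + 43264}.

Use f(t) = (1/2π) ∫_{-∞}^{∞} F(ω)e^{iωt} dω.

f(t) = e^{- \frac{8 \left|{t}\right|}{3}} \cos{\left(4 \left|{t}\right| \right)}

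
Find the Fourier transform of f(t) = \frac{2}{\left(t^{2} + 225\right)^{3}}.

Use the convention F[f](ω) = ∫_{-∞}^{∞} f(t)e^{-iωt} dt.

F(ω) = \frac{\pi \left(75 \omega^{2} + 15 \left|{\omega}\right| + 1\right) e^{- 15 \left|{\omega}\right|}}{1012500}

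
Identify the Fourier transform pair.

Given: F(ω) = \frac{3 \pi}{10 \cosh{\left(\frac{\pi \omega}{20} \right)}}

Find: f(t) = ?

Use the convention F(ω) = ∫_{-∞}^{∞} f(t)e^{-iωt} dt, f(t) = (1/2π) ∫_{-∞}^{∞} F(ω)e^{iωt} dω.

f(t) = \frac{3}{\cosh{\left(10 t \right)}}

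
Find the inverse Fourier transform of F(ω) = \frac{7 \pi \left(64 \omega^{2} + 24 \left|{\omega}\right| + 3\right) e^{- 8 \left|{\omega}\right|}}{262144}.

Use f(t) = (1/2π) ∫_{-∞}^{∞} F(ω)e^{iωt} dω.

f(t) = \frac{7}{\left(t^{2} + 64\right)^{3}}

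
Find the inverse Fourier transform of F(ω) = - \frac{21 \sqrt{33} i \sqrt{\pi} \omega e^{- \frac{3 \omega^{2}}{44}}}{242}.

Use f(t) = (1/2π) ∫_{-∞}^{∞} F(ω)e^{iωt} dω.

f(t) = 7 t e^{- \frac{11 t^{2}}{3}}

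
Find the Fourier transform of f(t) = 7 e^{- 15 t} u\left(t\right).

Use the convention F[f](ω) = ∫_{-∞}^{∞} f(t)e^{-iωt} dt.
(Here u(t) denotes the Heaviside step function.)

F(ω) = \frac{7}{i \omega + 15}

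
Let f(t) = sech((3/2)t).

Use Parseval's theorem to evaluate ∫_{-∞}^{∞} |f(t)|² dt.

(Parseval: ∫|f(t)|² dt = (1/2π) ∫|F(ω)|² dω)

∫|f(t)|² dt = \frac{4}{3}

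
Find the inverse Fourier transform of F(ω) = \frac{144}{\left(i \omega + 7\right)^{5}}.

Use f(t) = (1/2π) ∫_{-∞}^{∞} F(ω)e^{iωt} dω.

f(t) = 6 t^{4} e^{- 7 t} u\left(t\right)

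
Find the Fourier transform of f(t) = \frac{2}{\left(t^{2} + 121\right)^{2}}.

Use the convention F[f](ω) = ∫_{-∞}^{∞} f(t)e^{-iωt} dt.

F(ω) = \frac{\pi \left(11 \left|{\omega}\right| + 1\right) e^{- 11 \left|{\omega}\right|}}{1331}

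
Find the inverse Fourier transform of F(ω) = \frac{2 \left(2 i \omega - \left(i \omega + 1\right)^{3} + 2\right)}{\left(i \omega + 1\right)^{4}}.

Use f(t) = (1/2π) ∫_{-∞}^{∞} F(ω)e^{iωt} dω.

f(t) = 2 \left(t^{2} - 1\right) e^{- t} u\left(t\right)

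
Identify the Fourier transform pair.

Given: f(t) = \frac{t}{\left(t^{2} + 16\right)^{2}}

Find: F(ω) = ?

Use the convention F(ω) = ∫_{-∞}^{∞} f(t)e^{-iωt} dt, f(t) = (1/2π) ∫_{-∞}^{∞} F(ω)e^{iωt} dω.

F(ω) = - \frac{i \pi \omega e^{- 4 \left|{\omega}\right|}}{8}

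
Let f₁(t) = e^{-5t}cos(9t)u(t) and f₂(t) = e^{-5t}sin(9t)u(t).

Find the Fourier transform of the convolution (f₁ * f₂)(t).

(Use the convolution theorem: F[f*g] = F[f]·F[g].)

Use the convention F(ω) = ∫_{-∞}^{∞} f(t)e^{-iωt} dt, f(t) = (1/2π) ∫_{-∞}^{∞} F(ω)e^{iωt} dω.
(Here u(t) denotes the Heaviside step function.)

F[f₁*f₂](ω) = \frac{9 \left(i \omega + 5\right)}{\left(\left(i \omega + 5\right)^{2} + 81\right)^{2}}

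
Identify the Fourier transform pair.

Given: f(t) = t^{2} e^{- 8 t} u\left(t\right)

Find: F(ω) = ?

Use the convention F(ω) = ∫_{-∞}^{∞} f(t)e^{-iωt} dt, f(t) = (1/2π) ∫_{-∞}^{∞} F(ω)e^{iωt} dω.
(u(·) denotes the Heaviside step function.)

F(ω) = \frac{2}{\left(i \omega + 8\right)^{3}}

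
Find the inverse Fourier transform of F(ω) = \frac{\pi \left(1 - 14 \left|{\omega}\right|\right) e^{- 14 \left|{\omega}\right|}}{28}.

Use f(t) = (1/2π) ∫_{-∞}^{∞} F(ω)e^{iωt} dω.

f(t) = \frac{t^{2}}{\left(t^{2} + 196\right)^{2}}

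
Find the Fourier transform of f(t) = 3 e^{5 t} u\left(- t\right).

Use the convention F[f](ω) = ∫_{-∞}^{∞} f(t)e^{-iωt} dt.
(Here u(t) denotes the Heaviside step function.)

F(ω) = - \frac{3}{i \omega - 5}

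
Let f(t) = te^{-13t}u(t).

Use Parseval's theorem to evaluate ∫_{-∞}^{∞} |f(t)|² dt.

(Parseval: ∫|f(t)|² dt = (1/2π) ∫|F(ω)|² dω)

∫|f(t)|² dt = \frac{1}{8788}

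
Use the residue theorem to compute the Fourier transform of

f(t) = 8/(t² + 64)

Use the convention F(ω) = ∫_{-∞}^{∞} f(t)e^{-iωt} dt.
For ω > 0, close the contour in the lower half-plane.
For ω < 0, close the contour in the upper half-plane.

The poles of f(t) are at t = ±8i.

Let g(z) = f(z)e^{-iωz}; for large |z| the factor e^{-iωz} decays in the lower half-plane when ω > 0 and in the upper half-plane when ω < 0.

Case ω > 0 (lower half-plane, clockwise contour ⇒ F(ω) = -2πi·ΣRes):
  Res_{z = - 8 i} g(z) = \frac{i e^{- 8 \omega}}{2}
  F(ω) = -2πi·ΣRes = \pi e^{- 8 \omega}

Case ω < 0 (upper half-plane, counterclockwise contour ⇒ F(ω) = +2πi·ΣRes):
  Res_{z = 8 i} g(z) = - \frac{i e^{8 \omega}}{2}
  F(ω) = 2πi·ΣRes = \pi e^{8 \omega}

Both cases combine into a single formula in |ω|:

F(ω) = \pi e^{- 8 \left|{\omega}\right|}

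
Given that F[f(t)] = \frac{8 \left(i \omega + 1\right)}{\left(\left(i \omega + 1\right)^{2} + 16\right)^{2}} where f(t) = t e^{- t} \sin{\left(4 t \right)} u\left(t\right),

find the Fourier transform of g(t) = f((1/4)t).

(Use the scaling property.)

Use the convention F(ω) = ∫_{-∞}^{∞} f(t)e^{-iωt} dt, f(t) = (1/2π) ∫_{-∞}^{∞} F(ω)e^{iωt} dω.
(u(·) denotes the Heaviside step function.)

F[g](ω) = \frac{32 \left(4 i \omega + 1\right)}{\left(\left(4 i \omega + 1\right)^{2} + 16\right)^{2}}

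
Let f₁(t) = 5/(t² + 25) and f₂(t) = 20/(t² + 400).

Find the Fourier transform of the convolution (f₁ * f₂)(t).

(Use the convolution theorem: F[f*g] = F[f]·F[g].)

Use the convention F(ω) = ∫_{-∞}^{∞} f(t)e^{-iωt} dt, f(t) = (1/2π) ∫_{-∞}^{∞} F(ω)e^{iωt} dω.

F[f₁*f₂](ω) = \pi^{2} e^{- 25 \left|{\omega}\right|}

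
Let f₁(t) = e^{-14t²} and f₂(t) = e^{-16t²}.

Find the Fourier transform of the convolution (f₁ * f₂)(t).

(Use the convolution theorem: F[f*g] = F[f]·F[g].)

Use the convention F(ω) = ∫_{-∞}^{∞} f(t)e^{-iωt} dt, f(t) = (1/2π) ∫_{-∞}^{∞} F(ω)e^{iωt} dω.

F[f₁*f₂](ω) = \frac{\sqrt{14} \pi e^{- \frac{15 \omega^{2}}{448}}}{56}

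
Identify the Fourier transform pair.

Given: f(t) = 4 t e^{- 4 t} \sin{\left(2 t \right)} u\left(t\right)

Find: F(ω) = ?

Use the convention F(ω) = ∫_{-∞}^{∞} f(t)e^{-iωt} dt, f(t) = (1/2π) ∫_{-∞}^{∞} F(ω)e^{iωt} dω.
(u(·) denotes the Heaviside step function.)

F(ω) = \frac{16 \left(i \omega + 4\right)}{\left(\left(i \omega + 4\right)^{2} + 4\right)^{2}}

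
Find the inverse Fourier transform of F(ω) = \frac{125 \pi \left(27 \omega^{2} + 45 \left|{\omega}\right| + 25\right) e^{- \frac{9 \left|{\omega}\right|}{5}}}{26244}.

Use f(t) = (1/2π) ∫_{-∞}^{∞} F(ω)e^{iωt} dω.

f(t) = \frac{6}{\left(t^{2} + \frac{81}{25}\right)^{3}}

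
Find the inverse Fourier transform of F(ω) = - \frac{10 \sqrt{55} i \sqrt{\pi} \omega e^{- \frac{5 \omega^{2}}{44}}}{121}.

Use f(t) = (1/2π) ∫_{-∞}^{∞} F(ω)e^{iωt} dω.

f(t) = 4 t e^{- \frac{11 t^{2}}{5}}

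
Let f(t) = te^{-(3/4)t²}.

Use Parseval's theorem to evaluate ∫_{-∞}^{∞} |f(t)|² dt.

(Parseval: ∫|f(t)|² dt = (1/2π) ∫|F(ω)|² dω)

∫|f(t)|² dt = \frac{\sqrt{6} \sqrt{\pi}}{9}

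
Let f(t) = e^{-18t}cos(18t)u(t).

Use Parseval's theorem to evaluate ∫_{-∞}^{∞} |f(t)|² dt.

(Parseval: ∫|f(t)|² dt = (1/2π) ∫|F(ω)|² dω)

∫|f(t)|² dt = \frac{1}{48}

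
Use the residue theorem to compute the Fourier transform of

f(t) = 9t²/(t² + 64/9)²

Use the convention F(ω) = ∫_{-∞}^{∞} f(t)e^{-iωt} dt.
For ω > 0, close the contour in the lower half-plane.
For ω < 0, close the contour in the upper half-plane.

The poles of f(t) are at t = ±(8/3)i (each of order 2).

Let g(z) = f(z)e^{-iωz}; for large |z| the factor e^{-iωz} decays in the lower half-plane when ω > 0 and in the upper half-plane when ω < 0.

Case ω > 0 (lower half-plane, clockwise contour ⇒ F(ω) = -2πi·ΣRes):
  Res_{z = - \frac{8 i}{3}} g(z) = \frac{9 i \left(3 - 8 \omega\right) e^{- \frac{8 \omega}{3}}}{32} (pole of order 2)
  F(ω) = -2πi·ΣRes = \frac{9 \pi \left(3 - 8 \omega\right) e^{- \frac{8 \omega}{3}}}{16}

Case ω < 0 (upper half-plane, counterclockwise contour ⇒ F(ω) = +2πi·ΣRes):
  Res_{z = \frac{8 i}{3}} g(z) = \frac{9 i \left(- 8 \omega - 3\right) e^{\frac{8 \omega}{3}}}{32} (pole of order 2)
  F(ω) = 2πi·ΣRes = \frac{9 \pi \left(8 \omega + 3\right) e^{\frac{8 \omega}{3}}}{16}

Both cases combine into a single formula in |ω|:

F(ω) = \frac{9 \pi \left(3 - 8 \left|{\omega}\right|\right) e^{- \frac{8 \left|{\omega}\right|}{3}}}{16}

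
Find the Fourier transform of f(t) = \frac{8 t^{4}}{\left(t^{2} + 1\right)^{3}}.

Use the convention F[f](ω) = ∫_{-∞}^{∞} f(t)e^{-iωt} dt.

F(ω) = \pi \left(\omega^{2} - 5 \left|{\omega}\right| + 3\right) e^{- \left|{\omega}\right|}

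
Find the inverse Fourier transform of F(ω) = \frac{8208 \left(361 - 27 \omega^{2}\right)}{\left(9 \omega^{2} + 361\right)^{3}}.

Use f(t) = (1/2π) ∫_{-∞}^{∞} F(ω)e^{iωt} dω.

f(t) = 4 t^{2} e^{- \frac{19 \left|{t}\right|}{3}}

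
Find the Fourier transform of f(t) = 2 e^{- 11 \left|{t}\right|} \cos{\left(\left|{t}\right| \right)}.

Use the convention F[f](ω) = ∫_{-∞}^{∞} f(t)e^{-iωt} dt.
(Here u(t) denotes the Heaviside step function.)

F(ω) = \frac{44 \left(\omega^{2} + 122\right)}{\omega^{4} + 240 \omega^{2} + 14884}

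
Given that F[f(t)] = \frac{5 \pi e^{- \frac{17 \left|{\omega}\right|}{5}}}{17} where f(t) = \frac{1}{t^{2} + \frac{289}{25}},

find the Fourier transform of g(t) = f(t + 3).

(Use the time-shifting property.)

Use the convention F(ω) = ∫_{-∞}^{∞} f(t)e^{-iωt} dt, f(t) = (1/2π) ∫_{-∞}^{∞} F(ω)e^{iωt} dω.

F[g](ω) = \frac{5 \pi e^{3 i \omega - \frac{17 \left|{\omega}\right|}{5}}}{17}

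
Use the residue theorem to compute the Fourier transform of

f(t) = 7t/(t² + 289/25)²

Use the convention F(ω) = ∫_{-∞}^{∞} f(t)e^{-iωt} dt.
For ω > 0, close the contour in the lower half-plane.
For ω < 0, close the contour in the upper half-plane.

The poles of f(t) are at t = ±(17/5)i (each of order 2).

Let g(z) = f(z)e^{-iωz}; for large |z| the factor e^{-iωz} decays in the lower half-plane when ω > 0 and in the upper half-plane when ω < 0.

Case ω > 0 (lower half-plane, clockwise contour ⇒ F(ω) = -2πi·ΣRes):
  Res_{z = - \frac{17 i}{5}} g(z) = \frac{35 \omega e^{- \frac{17 \omega}{5}}}{68} (pole of order 2)
  F(ω) = -2πi·ΣRes = - \frac{35 i \pi \omega e^{- \frac{17 \omega}{5}}}{34}

Case ω < 0 (upper half-plane, counterclockwise contour ⇒ F(ω) = +2πi·ΣRes):
  Res_{z = \frac{17 i}{5}} g(z) = - \frac{35 \omega e^{\frac{17 \omega}{5}}}{68} (pole of order 2)
  F(ω) = 2πi·ΣRes = - \frac{35 i \pi \omega e^{\frac{17 \omega}{5}}}{34}

Both cases combine into a single formula in |ω|:

F(ω) = - \frac{35 i \pi \omega e^{- \frac{17 \left|{\omega}\right|}{5}}}{34}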